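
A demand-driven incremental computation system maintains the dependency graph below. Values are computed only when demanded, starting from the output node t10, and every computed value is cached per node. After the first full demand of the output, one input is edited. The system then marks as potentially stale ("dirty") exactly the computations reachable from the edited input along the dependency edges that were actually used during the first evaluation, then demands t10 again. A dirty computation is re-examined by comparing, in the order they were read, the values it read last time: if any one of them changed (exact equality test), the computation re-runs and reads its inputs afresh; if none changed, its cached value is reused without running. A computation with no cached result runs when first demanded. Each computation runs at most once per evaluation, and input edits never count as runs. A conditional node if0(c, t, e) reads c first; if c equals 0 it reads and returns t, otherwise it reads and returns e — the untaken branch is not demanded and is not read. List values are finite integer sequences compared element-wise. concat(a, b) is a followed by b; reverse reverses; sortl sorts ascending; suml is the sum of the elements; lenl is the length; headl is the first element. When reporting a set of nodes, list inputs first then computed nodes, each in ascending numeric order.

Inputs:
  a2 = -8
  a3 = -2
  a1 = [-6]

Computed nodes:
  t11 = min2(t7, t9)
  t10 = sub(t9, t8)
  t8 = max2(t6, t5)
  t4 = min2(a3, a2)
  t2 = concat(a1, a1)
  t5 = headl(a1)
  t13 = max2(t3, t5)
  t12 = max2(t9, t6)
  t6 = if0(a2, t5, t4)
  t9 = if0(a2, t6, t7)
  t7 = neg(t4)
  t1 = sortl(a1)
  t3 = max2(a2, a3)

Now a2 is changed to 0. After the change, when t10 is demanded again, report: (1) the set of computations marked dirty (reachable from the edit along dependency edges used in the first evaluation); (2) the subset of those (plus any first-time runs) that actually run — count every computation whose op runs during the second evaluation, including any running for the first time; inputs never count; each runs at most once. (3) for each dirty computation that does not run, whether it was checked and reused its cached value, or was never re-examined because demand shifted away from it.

First evaluation (everything demanded from the output):
  t4 = min2(-2, -8) = -8
  t5 = headl([-6]) = -6
  t6 = if0(a2=-8 -> else branch t4) = -8
  t7 = neg(-8) = 8
  t8 = max2(-8, -6) = -6
  t9 = if0(a2=-8 -> else branch t7) = 8
  t10 = sub(8, -6) = 14

Propagation after the edit:
  t4: marked dirty but never re-examined — demand shifted away from it.
  t6: runs — a2 -8->0; result -6.
  t7: marked dirty but never re-examined — demand shifted away from it.
  t8: runs — t6 -8->-6; result -6 (same value as before).
  t9: runs — a2 -8->0; result -6.
  t10: runs — t9 8->-6; result 0.

Key observation: a condition flipped, so demand moved to the other branch — t4, t7 are never re-examined.

Marked dirty: t4, t6, t7, t8, t9, t10.
Computations that run: t6, t8, t9, t10 — 4 in total.
Never re-examined (demand shifted away): t4, t7.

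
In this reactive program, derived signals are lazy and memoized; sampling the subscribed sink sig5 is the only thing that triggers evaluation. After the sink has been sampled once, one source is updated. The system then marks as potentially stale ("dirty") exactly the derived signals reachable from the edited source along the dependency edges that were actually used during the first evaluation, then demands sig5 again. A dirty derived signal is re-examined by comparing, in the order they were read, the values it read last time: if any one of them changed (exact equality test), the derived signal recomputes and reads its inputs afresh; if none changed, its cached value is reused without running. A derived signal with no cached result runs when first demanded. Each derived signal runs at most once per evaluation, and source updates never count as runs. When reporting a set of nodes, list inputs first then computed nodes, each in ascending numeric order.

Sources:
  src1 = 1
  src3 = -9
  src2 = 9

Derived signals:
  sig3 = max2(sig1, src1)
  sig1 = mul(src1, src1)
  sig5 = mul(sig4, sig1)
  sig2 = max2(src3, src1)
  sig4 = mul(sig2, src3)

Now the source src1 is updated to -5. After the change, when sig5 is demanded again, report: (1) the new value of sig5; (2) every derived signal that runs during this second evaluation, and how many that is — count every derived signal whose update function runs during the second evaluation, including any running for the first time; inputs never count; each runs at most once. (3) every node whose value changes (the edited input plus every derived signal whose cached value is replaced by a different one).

First demand of the output computes:
  sig1 = mul(1, 1) = 1
  sig2 = max2(-9, 1) = 1
  sig4 = mul(1, -9) = -9
  sig5 = mul(-9, 1) = -9

After the edit, cleaning proceeds:
  sig1: a read changed (src1 1->-5; src1 1->-5) — executes, giving 25.
  sig2: a read changed (src1 1->-5) — executes, giving -5.
  sig4: a read changed (sig2 1->-5) — executes, giving 45.
  sig5: a read changed (sig4 -9->45; sig1 1->25) — executes, giving 1125.

Demanding sig5 again yields 1125.
4 derived signals run: sig1, sig2, sig4, sig5.
The nodes whose values change: src1, sig1, sig2, sig4, sig5.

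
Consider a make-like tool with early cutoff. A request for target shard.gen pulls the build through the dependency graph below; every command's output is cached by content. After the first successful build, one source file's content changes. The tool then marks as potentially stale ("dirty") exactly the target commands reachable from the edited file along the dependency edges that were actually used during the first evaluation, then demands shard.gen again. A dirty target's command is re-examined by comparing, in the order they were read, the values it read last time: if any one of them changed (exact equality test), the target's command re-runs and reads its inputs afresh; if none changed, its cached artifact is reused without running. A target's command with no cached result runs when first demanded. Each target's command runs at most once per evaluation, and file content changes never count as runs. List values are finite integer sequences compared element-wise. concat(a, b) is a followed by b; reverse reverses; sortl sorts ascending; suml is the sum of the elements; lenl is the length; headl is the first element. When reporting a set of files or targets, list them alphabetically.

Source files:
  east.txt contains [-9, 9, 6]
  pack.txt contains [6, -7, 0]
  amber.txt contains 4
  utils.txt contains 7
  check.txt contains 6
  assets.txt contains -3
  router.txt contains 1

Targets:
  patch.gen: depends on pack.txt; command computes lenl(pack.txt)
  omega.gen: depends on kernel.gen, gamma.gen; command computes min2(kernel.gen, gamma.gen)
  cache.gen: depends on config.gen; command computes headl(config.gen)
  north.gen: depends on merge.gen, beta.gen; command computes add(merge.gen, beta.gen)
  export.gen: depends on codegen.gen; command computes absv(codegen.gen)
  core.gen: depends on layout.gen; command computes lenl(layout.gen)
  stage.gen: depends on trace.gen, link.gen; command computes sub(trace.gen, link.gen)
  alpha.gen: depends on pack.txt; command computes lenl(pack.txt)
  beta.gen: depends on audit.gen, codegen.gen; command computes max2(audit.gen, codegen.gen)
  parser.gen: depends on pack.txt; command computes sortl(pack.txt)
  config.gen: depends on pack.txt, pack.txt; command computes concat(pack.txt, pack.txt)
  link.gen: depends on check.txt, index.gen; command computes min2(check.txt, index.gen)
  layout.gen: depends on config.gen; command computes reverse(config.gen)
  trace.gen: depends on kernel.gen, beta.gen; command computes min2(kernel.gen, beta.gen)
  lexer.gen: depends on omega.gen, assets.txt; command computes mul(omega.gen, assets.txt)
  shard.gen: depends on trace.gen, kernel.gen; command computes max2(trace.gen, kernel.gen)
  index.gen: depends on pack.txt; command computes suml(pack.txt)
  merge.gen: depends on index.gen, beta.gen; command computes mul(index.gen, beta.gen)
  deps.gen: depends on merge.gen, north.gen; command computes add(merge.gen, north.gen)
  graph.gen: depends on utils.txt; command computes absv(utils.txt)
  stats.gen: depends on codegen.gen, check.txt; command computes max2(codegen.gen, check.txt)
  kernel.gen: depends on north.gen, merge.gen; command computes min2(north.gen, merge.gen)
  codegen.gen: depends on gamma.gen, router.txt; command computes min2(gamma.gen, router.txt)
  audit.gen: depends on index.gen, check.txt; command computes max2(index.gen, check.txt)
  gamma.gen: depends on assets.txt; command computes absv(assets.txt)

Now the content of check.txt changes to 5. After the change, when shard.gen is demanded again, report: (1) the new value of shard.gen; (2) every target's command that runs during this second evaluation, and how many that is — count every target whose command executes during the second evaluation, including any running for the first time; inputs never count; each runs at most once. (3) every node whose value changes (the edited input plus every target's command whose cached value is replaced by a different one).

First demand of the output computes:
  gamma.gen = absv(-3) = 3
  codegen.gen = min2(3, 1) = 1
  index.gen = suml([6, -7, 0]) = -1
  audit.gen = max2(-1, 6) = 6
  beta.gen = max2(6, 1) = 6
  merge.gen = mul(-1, 6) = -6
  north.gen = add(-6, 6) = 0
  kernel.gen = min2(0, -6) = -6
  trace.gen = min2(-6, 6) = -6
  shard.gen = max2(-6, -6) = -6

After the edit, cleaning proceeds:
  audit.gen: a read changed (check.txt 6->5) — executes, giving 5.
  beta.gen: a read changed (audit.gen 6->5) — executes, giving 5.
  merge.gen: a read changed (beta.gen 6->5) — executes, giving -5.
  north.gen: a read changed (merge.gen -6->-5; beta.gen 6->5) — executes, giving 0 — identical to its old value.
  kernel.gen: a read changed (merge.gen -6->-5) — executes, giving -5.
  trace.gen: a read changed (kernel.gen -6->-5; beta.gen 6->5) — executes, giving -5.
  shard.gen: a read changed (trace.gen -6->-5; kernel.gen -6->-5) — executes, giving -5.

Demanding shard.gen again yields -5.
7 target commands run: audit.gen, beta.gen, kernel.gen, merge.gen, north.gen, shard.gen, trace.gen.
The nodes whose values change: audit.gen, beta.gen, check.txt, kernel.gen, merge.gen, shard.gen, trace.gen.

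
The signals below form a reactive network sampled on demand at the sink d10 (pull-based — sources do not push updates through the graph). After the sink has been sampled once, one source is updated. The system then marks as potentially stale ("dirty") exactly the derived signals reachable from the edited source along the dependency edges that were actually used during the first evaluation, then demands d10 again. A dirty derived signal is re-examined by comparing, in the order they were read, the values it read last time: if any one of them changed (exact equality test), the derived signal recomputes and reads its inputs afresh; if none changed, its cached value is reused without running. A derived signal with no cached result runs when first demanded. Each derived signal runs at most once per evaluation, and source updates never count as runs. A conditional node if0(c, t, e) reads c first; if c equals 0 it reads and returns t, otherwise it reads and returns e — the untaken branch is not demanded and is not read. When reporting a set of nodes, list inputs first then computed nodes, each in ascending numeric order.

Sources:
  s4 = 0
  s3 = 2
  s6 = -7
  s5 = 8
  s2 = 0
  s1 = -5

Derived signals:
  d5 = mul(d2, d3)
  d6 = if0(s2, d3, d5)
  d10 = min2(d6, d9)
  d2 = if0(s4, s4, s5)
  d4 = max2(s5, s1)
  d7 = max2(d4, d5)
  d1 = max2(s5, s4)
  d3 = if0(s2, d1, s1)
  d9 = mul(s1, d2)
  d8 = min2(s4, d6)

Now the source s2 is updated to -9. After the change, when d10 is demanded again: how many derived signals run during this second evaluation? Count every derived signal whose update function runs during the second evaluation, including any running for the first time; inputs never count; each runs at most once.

Run set: d3, d5, d6, d10 (4 run).
The important point: the flipped condition pulls in fresh nodes; d5 runs for the first time.

Initial pass — values computed on the first demand:
  d1 = max2(8, 0) = 8
  d2 = if0(s4=0 -> then branch s4) = 0
  d3 = if0(s2=0 -> then branch d1) = 8
  d6 = if0(s2=0 -> then branch d3) = 8
  d9 = mul(-5, 0) = 0
  d10 = min2(8, 0) = 0

Second demand — change propagation:
  d3: re-runs because s2 0->-9; new result -5.
  d5: newly demanded (no cache) — executes and yields 0.
  d6: re-runs because s2 0->-9; d3 8->-5; new result 0.
  d10: re-runs because d6 8->0; new result 0 (unchanged).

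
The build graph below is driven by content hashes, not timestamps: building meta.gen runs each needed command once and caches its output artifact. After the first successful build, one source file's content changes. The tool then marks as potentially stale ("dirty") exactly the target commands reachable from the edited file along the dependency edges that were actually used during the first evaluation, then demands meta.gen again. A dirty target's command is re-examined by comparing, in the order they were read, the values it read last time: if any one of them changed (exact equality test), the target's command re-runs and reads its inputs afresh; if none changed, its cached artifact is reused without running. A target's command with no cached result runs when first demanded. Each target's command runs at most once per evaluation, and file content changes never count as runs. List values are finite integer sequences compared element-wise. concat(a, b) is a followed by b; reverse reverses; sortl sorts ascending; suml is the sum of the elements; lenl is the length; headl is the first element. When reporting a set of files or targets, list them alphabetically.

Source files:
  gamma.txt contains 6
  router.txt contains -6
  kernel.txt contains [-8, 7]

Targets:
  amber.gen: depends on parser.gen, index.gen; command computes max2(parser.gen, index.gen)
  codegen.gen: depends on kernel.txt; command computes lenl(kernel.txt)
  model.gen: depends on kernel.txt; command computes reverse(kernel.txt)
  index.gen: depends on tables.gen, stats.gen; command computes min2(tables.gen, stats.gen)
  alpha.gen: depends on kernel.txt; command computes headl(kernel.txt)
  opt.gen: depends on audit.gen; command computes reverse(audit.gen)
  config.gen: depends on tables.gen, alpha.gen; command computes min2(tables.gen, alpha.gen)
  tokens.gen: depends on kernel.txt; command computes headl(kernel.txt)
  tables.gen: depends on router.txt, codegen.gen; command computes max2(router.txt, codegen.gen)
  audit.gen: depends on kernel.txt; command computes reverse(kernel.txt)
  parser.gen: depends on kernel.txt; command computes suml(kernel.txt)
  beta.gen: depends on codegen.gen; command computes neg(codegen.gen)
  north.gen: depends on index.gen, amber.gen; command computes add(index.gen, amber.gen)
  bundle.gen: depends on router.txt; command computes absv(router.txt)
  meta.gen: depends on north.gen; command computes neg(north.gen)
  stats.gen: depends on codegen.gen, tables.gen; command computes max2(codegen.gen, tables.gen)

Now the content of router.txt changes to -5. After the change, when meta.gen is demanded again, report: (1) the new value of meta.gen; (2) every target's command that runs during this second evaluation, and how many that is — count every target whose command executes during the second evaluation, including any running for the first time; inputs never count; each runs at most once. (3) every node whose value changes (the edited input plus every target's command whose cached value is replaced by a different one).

Initial pass — values computed on the first demand:
  codegen.gen = lenl([-8, 7]) = 2
  parser.gen = suml([-8, 7]) = -1
  tables.gen = max2(-6, 2) = 2
  stats.gen = max2(2, 2) = 2
  index.gen = min2(2, 2) = 2
  amber.gen = max2(-1, 2) = 2
  north.gen = add(2, 2) = 4
  meta.gen = neg(4) = -4

Second demand — change propagation:
  tables.gen: re-runs because router.txt -6->-5; new result 2 (unchanged).
  stats.gen: re-examined; everything it read last time is the same (codegen.gen unchanged, tables.gen unchanged) — cache 2 kept, no run.
  index.gen: re-examined; everything it read last time is the same (tables.gen unchanged, stats.gen unchanged) — cache 2 kept, no run.
  amber.gen: re-examined; everything it read last time is the same (parser.gen unchanged, index.gen unchanged) — cache 2 kept, no run.
  north.gen: re-examined; everything it read last time is the same (index.gen unchanged, amber.gen unchanged) — cache 4 kept, no run.
  meta.gen: re-examined; everything it read last time is the same (north.gen unchanged) — cache -4 kept, no run.

The important point: tables.gen recomputes to an identical value, and the output ends up unchanged.

meta.gen now evaluates to -4.
Run set: tables.gen (1 run).
Changed values: router.txt.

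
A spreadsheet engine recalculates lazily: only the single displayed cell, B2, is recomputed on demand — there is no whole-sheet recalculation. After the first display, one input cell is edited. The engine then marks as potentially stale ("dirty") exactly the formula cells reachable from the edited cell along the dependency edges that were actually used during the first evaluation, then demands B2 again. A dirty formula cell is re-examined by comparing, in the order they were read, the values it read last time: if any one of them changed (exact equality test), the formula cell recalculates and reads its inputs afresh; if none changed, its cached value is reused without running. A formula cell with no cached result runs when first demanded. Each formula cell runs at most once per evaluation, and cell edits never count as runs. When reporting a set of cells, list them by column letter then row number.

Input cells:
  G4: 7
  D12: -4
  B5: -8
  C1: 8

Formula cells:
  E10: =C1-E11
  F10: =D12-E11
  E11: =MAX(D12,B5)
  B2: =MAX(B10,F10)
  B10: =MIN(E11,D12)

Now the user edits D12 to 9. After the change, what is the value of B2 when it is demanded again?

New value of B2: 9.

First evaluation (everything demanded from the output):
  E11 = MAX(-4, -8) = -4
  B10 = MIN(-4, -4) = -4
  F10 = -4 - -4 = 0
  B2 = MAX(-4, 0) = 0

Propagation after the edit:
  E11: runs — D12 -4->9; result 9.
  B10: runs — E11 -4->9; D12 -4->9; result 9.
  F10: runs — D12 -4->9; E11 -4->9; result 0 (same value as before).
  B2: runs — B10 -4->9; result 9.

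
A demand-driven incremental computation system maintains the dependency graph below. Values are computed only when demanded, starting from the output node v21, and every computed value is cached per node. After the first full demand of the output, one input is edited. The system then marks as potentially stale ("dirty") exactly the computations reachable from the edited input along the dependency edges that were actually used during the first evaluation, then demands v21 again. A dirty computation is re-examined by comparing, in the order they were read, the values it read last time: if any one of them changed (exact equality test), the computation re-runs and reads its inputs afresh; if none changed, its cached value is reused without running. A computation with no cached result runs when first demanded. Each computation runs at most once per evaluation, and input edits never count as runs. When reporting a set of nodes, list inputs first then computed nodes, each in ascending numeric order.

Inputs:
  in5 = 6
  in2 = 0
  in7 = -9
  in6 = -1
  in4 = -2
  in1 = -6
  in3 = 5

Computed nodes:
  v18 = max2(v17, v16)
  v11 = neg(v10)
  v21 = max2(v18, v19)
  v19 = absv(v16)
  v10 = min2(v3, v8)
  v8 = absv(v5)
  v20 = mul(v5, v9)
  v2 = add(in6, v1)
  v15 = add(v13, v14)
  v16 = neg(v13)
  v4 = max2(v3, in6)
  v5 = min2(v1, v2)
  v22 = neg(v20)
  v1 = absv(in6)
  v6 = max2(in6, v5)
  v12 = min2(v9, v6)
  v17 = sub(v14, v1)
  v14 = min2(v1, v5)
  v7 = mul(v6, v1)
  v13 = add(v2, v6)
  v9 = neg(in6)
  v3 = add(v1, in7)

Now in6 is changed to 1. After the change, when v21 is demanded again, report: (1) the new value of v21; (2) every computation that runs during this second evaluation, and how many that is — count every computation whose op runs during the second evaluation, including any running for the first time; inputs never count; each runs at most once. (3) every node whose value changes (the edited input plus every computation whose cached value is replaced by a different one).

First evaluation (everything demanded from the output):
  v1 = absv(-1) = 1
  v2 = add(-1, 1) = 0
  v5 = min2(1, 0) = 0
  v6 = max2(-1, 0) = 0
  v13 = add(0, 0) = 0
  v14 = min2(1, 0) = 0
  v16 = neg(0) = 0
  v17 = sub(0, 1) = -1
  v18 = max2(-1, 0) = 0
  v19 = absv(0) = 0
  v21 = max2(0, 0) = 0

Propagation after the edit:
  v1: runs — in6 -1->1; result 1 (same value as before).
  v2: runs — in6 -1->1; result 2.
  v5: runs — v2 0->2; result 1.
  v6: runs — in6 -1->1; v5 0->1; result 1.
  v13: runs — v2 0->2; v6 0->1; result 3.
  v14: runs — v5 0->1; result 1.
  v16: runs — v13 0->3; result -3.
  v17: runs — v14 0->1; result 0.
  v18: runs — v17 -1->0; v16 0->-3; result 0 (same value as before).
  v19: runs — v16 0->-3; result 3.
  v21: runs — v19 0->3; result 3.

New value of v21: 3.
Computations that run: v1, v2, v5, v6, v13, v14, v16, v17, v18, v19, v21 — 11 in total.
Values that change: in6, v2, v5, v6, v13, v14, v16, v17, v19, v21.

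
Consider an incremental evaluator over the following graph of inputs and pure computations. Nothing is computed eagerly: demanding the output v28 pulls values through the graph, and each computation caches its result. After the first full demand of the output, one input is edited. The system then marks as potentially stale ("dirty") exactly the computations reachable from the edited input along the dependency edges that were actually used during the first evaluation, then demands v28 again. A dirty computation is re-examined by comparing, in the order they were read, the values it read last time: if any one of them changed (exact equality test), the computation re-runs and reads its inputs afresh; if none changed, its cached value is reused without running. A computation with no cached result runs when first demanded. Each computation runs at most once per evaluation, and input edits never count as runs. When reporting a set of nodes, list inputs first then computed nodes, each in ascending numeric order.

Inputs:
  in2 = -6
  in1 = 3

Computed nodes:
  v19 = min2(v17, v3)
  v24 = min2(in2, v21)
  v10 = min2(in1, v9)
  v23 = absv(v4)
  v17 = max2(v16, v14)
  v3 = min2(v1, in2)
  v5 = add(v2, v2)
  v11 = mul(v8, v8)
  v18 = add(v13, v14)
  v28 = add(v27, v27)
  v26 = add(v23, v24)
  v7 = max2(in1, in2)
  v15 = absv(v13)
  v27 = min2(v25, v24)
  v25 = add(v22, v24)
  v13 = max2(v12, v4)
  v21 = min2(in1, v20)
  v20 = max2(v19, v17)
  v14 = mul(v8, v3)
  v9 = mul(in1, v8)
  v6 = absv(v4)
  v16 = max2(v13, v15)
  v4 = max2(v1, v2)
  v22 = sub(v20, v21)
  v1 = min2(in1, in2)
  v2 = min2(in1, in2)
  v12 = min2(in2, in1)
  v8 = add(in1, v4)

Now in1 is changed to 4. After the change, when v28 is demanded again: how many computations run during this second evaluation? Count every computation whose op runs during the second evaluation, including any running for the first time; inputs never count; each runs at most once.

Run set: v1, v2, v8, v12, v14, v17, v19, v20, v21, v22, v24, v25, v27 (13 run).
The important point: at v3 every value read last time is unchanged, so the dirty flag clears without a run.

Initial pass — values computed on the first demand:
  v1 = min2(3, -6) = -6
  v2 = min2(3, -6) = -6
  v3 = min2(-6, -6) = -6
  v4 = max2(-6, -6) = -6
  v8 = add(3, -6) = -3
  v12 = min2(-6, 3) = -6
  v13 = max2(-6, -6) = -6
  v14 = mul(-3, -6) = 18
  v15 = absv(-6) = 6
  v16 = max2(-6, 6) = 6
  v17 = max2(6, 18) = 18
  v19 = min2(18, -6) = -6
  v20 = max2(-6, 18) = 18
  v21 = min2(3, 18) = 3
  v22 = sub(18, 3) = 15
  v24 = min2(-6, 3) = -6
  v25 = add(15, -6) = 9
  v27 = min2(9, -6) = -6
  v28 = add(-6, -6) = -12

Second demand — change propagation:
  v1: re-runs because in1 3->4; new result -6 (unchanged).
  v2: re-runs because in1 3->4; new result -6 (unchanged).
  v3: re-examined; everything it read last time is the same (v1 unchanged, in2 unchanged) — cache -6 kept, no run.
  v4: re-examined; everything it read last time is the same (v1 unchanged, v2 unchanged) — cache -6 kept, no run.
  v8: re-runs because in1 3->4; new result -2.
  v12: re-runs because in1 3->4; new result -6 (unchanged).
  v13: re-examined; everything it read last time is the same (v12 unchanged, v4 unchanged) — cache -6 kept, no run.
  v14: re-runs because v8 -3->-2; new result 12.
  v15: re-examined; everything it read last time is the same (v13 unchanged) — cache 6 kept, no run.
  v16: re-examined; everything it read last time is the same (v13 unchanged, v15 unchanged) — cache 6 kept, no run.
  v17: re-runs because v14 18->12; new result 12.
  v19: re-runs because v17 18->12; new result -6 (unchanged).
  v20: re-runs because v17 18->12; new result 12.
  v21: re-runs because in1 3->4; v20 18->12; new result 4.
  v22: re-runs because v20 18->12; v21 3->4; new result 8.
  v24: re-runs because v21 3->4; new result -6 (unchanged).
  v25: re-runs because v22 15->8; new result 2.
  v27: re-runs because v25 9->2; new result -6 (unchanged).
  v28: re-examined; everything it read last time is the same (v27 unchanged, v27 unchanged) — cache -12 kept, no run.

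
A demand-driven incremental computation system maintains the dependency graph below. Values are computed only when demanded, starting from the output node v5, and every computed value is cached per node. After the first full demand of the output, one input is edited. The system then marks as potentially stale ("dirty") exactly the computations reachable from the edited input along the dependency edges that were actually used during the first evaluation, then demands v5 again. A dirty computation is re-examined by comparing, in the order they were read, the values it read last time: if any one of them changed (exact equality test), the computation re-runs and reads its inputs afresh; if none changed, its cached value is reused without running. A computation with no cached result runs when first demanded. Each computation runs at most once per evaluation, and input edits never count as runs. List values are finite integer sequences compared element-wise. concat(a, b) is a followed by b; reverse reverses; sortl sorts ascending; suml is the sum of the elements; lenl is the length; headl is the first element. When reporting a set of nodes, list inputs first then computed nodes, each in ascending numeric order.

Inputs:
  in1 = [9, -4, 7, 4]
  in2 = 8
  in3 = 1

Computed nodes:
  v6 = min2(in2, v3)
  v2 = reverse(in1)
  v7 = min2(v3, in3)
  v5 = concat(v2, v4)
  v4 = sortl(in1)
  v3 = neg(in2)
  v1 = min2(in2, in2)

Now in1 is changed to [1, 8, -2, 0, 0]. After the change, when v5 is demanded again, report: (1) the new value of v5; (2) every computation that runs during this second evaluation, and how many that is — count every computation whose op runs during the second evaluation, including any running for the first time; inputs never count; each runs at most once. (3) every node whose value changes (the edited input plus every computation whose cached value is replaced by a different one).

New value of v5: [0, 0, -2, 8, 1, -2, 0, 0, 1, 8].
Computations that run: v2, v4, v5 — 3 in total.
Values that change: in1, v2, v4, v5.

First evaluation (everything demanded from the output):
  v2 = reverse([9, -4, 7, 4]) = [4, 7, -4, 9]
  v4 = sortl([9, -4, 7, 4]) = [-4, 4, 7, 9]
  v5 = concat([4, 7, -4, 9], [-4, 4, 7, 9]) = [4, 7, -4, 9, -4, 4, 7, 9]

Propagation after the edit:
  v2: runs — in1 [9, -4, 7, 4]->[1, 8, -2, 0, 0]; result [0, 0, -2, 8, 1].
  v4: runs — in1 [9, -4, 7, 4]->[1, 8, -2, 0, 0]; result [-2, 0, 0, 1, 8].
  v5: runs — v2 [4, 7, -4, 9]->[0, 0, -2, 8, 1]; v4 [-4, 4, 7, 9]->[-2, 0, 0, 1, 8]; result [0, 0, -2, 8, 1, -2, 0, 0, 1, 8].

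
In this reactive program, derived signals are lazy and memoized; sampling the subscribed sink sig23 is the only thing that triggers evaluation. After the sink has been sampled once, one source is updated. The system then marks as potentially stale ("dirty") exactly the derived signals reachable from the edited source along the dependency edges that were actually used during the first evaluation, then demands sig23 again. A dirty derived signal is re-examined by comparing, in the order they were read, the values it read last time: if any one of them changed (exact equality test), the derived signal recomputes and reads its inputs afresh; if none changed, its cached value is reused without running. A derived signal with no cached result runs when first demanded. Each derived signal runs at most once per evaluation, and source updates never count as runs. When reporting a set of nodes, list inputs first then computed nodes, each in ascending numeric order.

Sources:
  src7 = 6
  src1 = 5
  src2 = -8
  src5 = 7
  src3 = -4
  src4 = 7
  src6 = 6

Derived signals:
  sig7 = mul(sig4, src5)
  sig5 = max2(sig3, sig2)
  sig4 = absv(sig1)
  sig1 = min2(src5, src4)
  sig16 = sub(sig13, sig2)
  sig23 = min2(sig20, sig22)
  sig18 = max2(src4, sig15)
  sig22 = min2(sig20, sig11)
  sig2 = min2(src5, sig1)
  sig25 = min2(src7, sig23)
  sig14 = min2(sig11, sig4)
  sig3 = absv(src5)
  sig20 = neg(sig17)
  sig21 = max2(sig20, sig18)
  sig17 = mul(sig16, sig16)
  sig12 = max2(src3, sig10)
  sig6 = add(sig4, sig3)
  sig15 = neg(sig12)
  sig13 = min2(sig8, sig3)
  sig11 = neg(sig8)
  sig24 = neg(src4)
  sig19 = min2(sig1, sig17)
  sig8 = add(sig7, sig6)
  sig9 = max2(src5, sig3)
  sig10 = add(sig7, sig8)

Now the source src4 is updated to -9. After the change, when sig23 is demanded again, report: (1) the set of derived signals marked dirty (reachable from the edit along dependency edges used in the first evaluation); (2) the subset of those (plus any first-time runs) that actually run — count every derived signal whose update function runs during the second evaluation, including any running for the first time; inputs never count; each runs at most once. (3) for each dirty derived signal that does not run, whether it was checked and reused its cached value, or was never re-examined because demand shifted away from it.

The edit dirties: sig1, sig2, sig4, sig6, sig7, sig8, sig11, sig13, sig16, sig17, sig20, sig22, sig23.
13 derived signals run: sig1, sig2, sig4, sig6, sig7, sig8, sig11, sig13, sig16, sig17, sig20, sig22, sig23.
No dirty derived signal escaped a run.

First demand of the output computes:
  sig1 = min2(7, 7) = 7
  sig2 = min2(7, 7) = 7
  sig3 = absv(7) = 7
  sig4 = absv(7) = 7
  sig6 = add(7, 7) = 14
  sig7 = mul(7, 7) = 49
  sig8 = add(49, 14) = 63
  sig11 = neg(63) = -63
  sig13 = min2(63, 7) = 7
  sig16 = sub(7, 7) = 0
  sig17 = mul(0, 0) = 0
  sig20 = neg(0) = 0
  sig22 = min2(0, -63) = -63
  sig23 = min2(0, -63) = -63

After the edit, cleaning proceeds:
  sig1: a read changed (src4 7->-9) — executes, giving -9.
  sig2: a read changed (sig1 7->-9) — executes, giving -9.
  sig4: a read changed (sig1 7->-9) — executes, giving 9.
  sig6: a read changed (sig4 7->9) — executes, giving 16.
  sig7: a read changed (sig4 7->9) — executes, giving 63.
  sig8: a read changed (sig7 49->63; sig6 14->16) — executes, giving 79.
  sig11: a read changed (sig8 63->79) — executes, giving -79.
  sig13: a read changed (sig8 63->79) — executes, giving 7 — identical to its old value.
  sig16: a read changed (sig2 7->-9) — executes, giving 16.
  sig17: a read changed (sig16 0->16; sig16 0->16) — executes, giving 256.
  sig20: a read changed (sig17 0->256) — executes, giving -256.
  sig22: a read changed (sig20 0->-256; sig11 -63->-79) — executes, giving -256.
  sig23: a read changed (sig20 0->-256; sig22 -63->-256) — executes, giving -256.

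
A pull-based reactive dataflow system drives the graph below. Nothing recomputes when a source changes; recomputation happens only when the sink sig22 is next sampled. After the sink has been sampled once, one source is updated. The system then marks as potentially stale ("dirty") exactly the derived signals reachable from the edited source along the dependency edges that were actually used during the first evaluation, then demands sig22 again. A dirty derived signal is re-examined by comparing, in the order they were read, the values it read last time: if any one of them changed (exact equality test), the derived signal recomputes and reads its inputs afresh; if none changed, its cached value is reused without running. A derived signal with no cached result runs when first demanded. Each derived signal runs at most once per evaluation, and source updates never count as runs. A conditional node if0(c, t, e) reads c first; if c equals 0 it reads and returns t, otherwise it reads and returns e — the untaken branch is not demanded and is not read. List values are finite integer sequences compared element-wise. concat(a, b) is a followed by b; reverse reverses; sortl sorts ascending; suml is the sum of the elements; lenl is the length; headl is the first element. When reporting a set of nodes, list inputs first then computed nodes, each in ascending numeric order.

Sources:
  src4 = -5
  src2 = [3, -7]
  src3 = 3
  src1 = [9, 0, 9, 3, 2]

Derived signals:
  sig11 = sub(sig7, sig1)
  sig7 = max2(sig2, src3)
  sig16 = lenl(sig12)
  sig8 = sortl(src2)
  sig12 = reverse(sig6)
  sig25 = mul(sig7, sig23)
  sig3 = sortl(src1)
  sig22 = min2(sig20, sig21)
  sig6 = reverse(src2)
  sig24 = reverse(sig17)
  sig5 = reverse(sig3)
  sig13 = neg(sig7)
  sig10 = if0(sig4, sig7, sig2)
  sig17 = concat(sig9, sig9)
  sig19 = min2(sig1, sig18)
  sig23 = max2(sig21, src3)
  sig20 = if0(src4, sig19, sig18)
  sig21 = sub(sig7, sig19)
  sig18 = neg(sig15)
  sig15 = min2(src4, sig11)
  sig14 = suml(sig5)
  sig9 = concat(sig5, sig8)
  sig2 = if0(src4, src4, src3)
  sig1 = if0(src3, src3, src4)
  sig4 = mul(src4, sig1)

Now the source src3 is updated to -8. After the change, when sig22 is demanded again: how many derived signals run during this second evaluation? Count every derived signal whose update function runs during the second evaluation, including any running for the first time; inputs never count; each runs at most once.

Derived signals that run: sig1, sig2, sig7, sig11, sig15, sig21, sig22 — 7 in total.
Key observation: the cutoff stops propagation at sig18 — its inputs' values are unchanged, so it reuses its cache.

First evaluation (everything demanded from the output):
  sig1 = if0(src3=3 -> else branch src4) = -5
  sig2 = if0(src4=-5 -> else branch src3) = 3
  sig7 = max2(3, 3) = 3
  sig11 = sub(3, -5) = 8
  sig15 = min2(-5, 8) = -5
  sig18 = neg(-5) = 5
  sig19 = min2(-5, 5) = -5
  sig20 = if0(src4=-5 -> else branch sig18) = 5
  sig21 = sub(3, -5) = 8
  sig22 = min2(5, 8) = 5

Propagation after the edit:
  sig1: runs — src3 3->-8; result -5 (same value as before).
  sig2: runs — src3 3->-8; result -8.
  sig7: runs — sig2 3->-8; src3 3->-8; result -8.
  sig11: runs — sig7 3->-8; result -3.
  sig15: runs — sig11 8->-3; result -5 (same value as before).
  sig18: checked — values it read are unchanged (sig15 unchanged); reused cached 5 without running.
  sig19: checked — values it read are unchanged (sig1 unchanged, sig18 unchanged); reused cached -5 without running.
  sig20: checked — values it read are unchanged (src4 unchanged, sig18 unchanged); reused cached 5 without running.
  sig21: runs — sig7 3->-8; result -3.
  sig22: runs — sig21 8->-3; result -3.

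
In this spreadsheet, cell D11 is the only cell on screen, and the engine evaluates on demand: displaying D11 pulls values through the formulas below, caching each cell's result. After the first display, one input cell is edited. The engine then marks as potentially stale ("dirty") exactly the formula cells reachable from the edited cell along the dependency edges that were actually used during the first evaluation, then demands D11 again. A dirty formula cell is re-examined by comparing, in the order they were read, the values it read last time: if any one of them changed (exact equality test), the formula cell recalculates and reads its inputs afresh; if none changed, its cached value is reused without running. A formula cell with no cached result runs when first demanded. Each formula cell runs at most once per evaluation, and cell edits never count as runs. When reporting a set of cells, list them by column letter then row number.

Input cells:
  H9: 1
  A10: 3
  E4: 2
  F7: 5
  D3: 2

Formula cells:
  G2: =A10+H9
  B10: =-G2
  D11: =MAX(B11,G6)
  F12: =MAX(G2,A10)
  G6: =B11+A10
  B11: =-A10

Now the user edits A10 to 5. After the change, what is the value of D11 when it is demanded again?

D11 now evaluates to 0.

Initial pass — values computed on the first demand:
  B11 = -(3) = -3
  G6 = -3 + 3 = 0
  D11 = MAX(-3, 0) = 0

Second demand — change propagation:
  B11: re-runs because A10 3->5; new result -5.
  G6: re-runs because B11 -3->-5; A10 3->5; new result 0 (unchanged).
  D11: re-runs because B11 -3->-5; new result 0 (unchanged).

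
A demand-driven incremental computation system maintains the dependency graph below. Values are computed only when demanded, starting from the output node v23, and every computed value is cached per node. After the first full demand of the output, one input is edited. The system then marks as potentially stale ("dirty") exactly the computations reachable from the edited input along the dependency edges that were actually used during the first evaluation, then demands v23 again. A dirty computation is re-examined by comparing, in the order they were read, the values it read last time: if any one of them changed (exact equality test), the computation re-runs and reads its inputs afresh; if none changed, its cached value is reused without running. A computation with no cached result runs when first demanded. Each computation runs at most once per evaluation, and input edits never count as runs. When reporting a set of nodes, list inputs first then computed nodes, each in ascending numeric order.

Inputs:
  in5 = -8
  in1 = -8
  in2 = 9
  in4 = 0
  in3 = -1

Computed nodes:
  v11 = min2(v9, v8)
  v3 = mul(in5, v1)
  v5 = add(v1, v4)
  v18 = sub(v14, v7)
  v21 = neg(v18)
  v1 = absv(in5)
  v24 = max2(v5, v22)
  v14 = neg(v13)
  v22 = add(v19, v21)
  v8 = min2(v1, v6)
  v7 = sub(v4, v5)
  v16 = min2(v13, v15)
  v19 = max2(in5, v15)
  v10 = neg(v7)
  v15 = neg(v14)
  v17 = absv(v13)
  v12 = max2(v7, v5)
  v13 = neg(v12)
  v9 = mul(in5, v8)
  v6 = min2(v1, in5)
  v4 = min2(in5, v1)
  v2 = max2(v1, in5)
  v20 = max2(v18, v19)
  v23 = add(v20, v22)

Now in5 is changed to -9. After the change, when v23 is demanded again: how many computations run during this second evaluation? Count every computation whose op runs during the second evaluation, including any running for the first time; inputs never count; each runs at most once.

First evaluation (everything demanded from the output):
  v1 = absv(-8) = 8
  v4 = min2(-8, 8) = -8
  v5 = add(8, -8) = 0
  v7 = sub(-8, 0) = -8
  v12 = max2(-8, 0) = 0
  v13 = neg(0) = 0
  v14 = neg(0) = 0
  v15 = neg(0) = 0
  v18 = sub(0, -8) = 8
  v19 = max2(-8, 0) = 0
  v20 = max2(8, 0) = 8
  v21 = neg(8) = -8
  v22 = add(0, -8) = -8
  v23 = add(8, -8) = 0

Propagation after the edit:
  v1: runs — in5 -8->-9; result 9.
  v4: runs — in5 -8->-9; v1 8->9; result -9.
  v5: runs — v1 8->9; v4 -8->-9; result 0 (same value as before).
  v7: runs — v4 -8->-9; result -9.
  v12: runs — v7 -8->-9; result 0 (same value as before).
  v13: checked — values it read are unchanged (v12 unchanged); reused cached 0 without running.
  v14: checked — values it read are unchanged (v13 unchanged); reused cached 0 without running.
  v15: checked — values it read are unchanged (v14 unchanged); reused cached 0 without running.
  v18: runs — v7 -8->-9; result 9.
  v19: runs — in5 -8->-9; result 0 (same value as before).
  v20: runs — v18 8->9; result 9.
  v21: runs — v18 8->9; result -9.
  v22: runs — v21 -8->-9; result -9.
  v23: runs — v20 8->9; v22 -8->-9; result 0 (same value as before).

Key observation: the cutoff stops propagation at v13 — its inputs' values are unchanged, so it reuses its cache.

Computations that run: v1, v4, v5, v7, v12, v18, v19, v20, v21, v22, v23 — 11 in total.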